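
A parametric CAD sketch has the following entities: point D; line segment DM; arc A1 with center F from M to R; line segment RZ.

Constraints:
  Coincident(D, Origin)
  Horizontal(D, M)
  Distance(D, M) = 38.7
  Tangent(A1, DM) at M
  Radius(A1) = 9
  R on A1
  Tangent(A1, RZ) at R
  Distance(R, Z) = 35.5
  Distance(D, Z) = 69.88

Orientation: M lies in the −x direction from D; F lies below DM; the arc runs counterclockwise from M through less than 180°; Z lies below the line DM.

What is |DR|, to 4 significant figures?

47.85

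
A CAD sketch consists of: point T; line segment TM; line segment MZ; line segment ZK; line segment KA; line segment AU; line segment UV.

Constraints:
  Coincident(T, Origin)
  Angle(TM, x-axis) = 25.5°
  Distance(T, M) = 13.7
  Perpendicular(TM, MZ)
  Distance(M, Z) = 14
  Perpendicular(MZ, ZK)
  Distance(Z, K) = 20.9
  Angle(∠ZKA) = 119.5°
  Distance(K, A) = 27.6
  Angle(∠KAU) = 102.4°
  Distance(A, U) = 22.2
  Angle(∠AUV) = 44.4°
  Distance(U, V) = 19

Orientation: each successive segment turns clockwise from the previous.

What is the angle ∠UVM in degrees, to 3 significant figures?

103°

∠KAU = 102.4° gives AU at 67.4° from the x-axis; with |AU| = 22.2, U = (-14.5, 20.6). ∠AUV = 44.4° gives UV at -68.2° from the x-axis; with |UV| = 19.0, V = (-7.49, 2.95). Then cos ∠UVM = VU·VM / (|VU||VM|), giving 103°.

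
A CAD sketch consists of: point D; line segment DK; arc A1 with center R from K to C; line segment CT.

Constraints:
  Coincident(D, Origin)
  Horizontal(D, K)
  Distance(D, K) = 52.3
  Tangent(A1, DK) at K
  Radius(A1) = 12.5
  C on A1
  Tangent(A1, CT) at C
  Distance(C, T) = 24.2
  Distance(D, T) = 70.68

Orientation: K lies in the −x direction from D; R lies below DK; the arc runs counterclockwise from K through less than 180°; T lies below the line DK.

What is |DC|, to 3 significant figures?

66.3

Checks: D = (0.00, 0.00) ✓; ∠(RK, KD) = 90.00° ✓; |RC| = 12.50 ✓; ∠(RC, CT) = 90.00° ✓; |CT| = 24.20 ✓; |DT| = 70.68 ✓.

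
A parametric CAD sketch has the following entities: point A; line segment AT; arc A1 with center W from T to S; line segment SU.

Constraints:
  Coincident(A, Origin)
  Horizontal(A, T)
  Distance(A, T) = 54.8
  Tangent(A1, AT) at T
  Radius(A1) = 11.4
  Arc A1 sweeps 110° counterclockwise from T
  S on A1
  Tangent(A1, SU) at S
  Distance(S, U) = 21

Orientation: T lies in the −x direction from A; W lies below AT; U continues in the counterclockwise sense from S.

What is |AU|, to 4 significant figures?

68.04

On A1, T sits at bearing 90° from W; a 110° counterclockwise sweep puts S at bearing 200°, so S = W + 11.4·(cos 200°, sin 200°) = (-65.51, -15.30). A1 meets SU tangentially, so WS is at right angles to SU, so SU runs along (−sin 200°, cos 200°); with |SU| = 21.0, U = (-58.33, -35.03). Then |AU| = |U − A| = 68.04.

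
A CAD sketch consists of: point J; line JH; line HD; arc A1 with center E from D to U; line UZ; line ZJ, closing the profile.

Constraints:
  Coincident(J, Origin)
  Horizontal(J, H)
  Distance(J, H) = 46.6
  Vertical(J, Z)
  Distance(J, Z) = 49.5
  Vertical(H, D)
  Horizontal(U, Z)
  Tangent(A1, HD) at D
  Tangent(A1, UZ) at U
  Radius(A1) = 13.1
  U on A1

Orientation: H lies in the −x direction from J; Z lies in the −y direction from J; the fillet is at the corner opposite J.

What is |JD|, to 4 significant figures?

59.13

J is at the origin; JH is horizontal with |JH| = 46.6 and H on the −x side, so H = (-46.60, 0.000). J and Z share the same x with |JZ| = 49.5 and Z on the −y side, so Z = (0.000, -49.50). The virtual corner opposite J is at (-46.60, -49.50). Tangency of A1 to HD means the radius ED is perpendicular to HD and since A1 is tangent to UZ there, EU ⟂ UZ, with radius 13.1, so the center E sits 13.1 in from both sides at E = (-33.50, -36.40). That places the tangent points at D = (-46.60, -36.40) on HD and U = (-33.50, -49.50) on UZ. Then |JD| = |D − J| = 59.13.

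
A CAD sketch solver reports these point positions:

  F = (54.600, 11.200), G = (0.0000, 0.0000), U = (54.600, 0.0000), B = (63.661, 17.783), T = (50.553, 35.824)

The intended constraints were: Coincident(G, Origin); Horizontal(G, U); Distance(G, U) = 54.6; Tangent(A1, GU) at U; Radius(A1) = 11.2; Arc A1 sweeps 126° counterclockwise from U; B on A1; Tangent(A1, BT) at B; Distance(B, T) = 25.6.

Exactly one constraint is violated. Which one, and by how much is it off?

Distance(B, T) = 25.6 — off by 3.30.

G = (0.00, 0.00) ✓; G.y = 0.00, U.y = 0.00 ✓; |GU| = 54.60 ✓; ∠(FU, UG) = 90.00° ✓; |FU| = 11.20 ✓; bearing(F→B) − bearing(F→U) = 126.0° ✓; |FB| = 11.20 ✓; ∠(FB, BT) = 90.00° ✓; |BT| = 22.30 ✗.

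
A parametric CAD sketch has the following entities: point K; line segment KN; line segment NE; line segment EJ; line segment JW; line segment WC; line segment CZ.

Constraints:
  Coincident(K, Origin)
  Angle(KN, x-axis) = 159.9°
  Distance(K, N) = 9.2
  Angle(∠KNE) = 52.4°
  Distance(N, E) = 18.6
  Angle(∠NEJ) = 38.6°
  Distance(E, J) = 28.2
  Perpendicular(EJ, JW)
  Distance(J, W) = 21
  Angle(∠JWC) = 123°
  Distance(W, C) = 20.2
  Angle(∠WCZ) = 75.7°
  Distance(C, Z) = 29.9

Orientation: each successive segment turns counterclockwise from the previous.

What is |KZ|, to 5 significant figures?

13.087

∠JWC = 123.0° gives WC at -144.10° from the x-axis; with |WC| = 20.2, C = (-28.849, 7.4470). ∠WCZ = 75.7° gives CZ at -39.800° from the x-axis; with |CZ| = 29.9, Z = (-5.8778, -11.692). Then |KZ| = |Z − K| = 13.087.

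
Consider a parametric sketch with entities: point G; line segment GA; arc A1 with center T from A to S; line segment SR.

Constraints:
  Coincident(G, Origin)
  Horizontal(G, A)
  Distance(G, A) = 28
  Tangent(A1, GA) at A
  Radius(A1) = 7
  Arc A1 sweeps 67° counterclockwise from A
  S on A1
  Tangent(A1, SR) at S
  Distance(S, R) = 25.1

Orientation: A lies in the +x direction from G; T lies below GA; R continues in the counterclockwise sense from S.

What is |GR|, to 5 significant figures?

29.785

On A1, A sits at bearing 90° from T; a 67° counterclockwise sweep puts S at bearing 157°, so S = T + 7.0·(cos 157°, sin 157°) = (21.556, -4.2649). The tangent condition forces TS to be normal to SR, so SR runs along (−sin 157°, cos 157°); with |SR| = 25.1, R = (11.749, -27.370). Then |GR| = |R − G| = 29.785.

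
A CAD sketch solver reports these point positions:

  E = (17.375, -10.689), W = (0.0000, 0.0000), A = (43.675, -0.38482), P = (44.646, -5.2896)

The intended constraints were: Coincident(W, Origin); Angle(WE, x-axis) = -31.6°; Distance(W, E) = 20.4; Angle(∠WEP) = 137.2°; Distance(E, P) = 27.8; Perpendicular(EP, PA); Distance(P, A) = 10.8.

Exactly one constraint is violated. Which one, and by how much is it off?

Distance(P, A) = 10.8 — off by 5.80.

W = (0.00, 0.00) ✓; WE at -31.60° ✓; |WE| = 20.40 ✓; ∠WEP = 137.2° ✓; |EP| = 27.80 ✓; ∠(EP, PA) = 90.00° ✓; |PA| = 5.000 ✗.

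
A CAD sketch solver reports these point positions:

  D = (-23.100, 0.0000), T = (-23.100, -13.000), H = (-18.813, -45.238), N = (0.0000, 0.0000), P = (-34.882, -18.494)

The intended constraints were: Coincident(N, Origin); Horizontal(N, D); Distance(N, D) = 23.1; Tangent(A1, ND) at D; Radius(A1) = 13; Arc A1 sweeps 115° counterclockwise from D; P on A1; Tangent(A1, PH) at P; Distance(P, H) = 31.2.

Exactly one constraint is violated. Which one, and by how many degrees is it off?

Tangent(A1, PH) at P — off by 6.00°.

N = (0.00, 0.00) ✓; N.y = 0.00, D.y = 0.00 ✓; |ND| = 23.10 ✓; ∠(TD, DN) = 90.00° ✓; |TD| = 13.00 ✓; bearing(T→P) − bearing(T→D) = 115.0° ✓; |TP| = 13.00 ✓; ∠(TP, PH) = 84.00° ✗; |PH| = 31.20 ✓.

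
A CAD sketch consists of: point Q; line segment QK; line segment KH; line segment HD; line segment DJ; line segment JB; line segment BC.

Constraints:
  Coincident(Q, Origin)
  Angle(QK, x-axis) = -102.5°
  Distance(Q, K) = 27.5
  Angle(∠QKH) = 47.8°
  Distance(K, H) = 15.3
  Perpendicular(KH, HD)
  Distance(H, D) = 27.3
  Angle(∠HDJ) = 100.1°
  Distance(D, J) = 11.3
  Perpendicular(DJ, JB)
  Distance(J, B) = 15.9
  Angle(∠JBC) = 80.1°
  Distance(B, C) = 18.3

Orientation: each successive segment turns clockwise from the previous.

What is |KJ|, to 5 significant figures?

29.578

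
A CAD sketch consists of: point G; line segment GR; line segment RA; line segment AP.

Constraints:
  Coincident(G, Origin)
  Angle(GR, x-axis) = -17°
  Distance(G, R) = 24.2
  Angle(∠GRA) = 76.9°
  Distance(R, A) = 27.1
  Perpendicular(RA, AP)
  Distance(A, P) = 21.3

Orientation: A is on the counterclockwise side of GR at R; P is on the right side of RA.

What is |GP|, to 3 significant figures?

49.8

G is at the origin; GR runs at -17.0° with length 24.2, so R = 24.2·(cos -17.0°, sin -17.0°) = (23.1, -7.08). ∠GRA = 76.9°, so RA runs at -17.0° + (180° − 76.9°) = 86.1° from the x-axis; with |RA| = 27.1, A = R + 27.1·(cos 86.1°, sin 86.1°) = (25.0, 20.0). The perpendicularity gives AP at right angles to RA; with |AP| = 21.3 on the right of RA, P = A + 21.3·(0.998, -0.0680) = (46.2, 18.5). Then |GP| = |P − G| = 49.8.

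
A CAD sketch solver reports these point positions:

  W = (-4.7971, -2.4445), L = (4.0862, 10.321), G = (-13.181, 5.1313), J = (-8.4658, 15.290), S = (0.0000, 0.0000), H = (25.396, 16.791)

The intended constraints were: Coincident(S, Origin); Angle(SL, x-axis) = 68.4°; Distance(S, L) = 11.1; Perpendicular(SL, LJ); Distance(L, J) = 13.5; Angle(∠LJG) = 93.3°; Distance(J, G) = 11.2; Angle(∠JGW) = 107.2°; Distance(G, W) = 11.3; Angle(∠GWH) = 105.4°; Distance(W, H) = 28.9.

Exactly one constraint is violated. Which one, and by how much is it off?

Distance(W, H) = 28.9 — off by 6.90.

S = (0.00, 0.00) ✓; SL at 68.40° ✓; |SL| = 11.10 ✓; ∠(SL, LJ) = 90.00° ✓; |LJ| = 13.50 ✓; ∠LJG = 93.30° ✓; |JG| = 11.20 ✓; ∠JGW = 107.2° ✓; |GW| = 11.30 ✓; ∠GWH = 105.4° ✓; |WH| = 35.80 ✗.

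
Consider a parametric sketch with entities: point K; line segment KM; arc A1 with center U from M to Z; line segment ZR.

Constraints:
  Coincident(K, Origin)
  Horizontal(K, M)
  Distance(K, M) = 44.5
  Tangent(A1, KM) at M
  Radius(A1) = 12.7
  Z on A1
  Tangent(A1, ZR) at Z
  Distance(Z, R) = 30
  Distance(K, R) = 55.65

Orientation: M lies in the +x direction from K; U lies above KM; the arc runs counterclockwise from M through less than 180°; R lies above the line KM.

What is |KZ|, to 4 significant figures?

58.04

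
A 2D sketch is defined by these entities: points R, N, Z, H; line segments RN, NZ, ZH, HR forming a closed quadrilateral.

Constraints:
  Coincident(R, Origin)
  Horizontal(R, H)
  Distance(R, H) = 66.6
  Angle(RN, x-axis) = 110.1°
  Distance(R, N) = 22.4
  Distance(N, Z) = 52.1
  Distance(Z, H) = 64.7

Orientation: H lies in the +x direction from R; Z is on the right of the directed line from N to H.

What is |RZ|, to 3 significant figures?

29.7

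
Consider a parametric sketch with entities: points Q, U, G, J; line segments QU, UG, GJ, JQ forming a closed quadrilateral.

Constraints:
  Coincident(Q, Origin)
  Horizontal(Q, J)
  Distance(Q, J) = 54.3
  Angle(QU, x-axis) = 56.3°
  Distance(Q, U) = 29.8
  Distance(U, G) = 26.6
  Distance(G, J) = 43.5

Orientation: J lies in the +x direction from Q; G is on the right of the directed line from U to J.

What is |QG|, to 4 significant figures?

10.88

Checks: |UG| = 26.60 ✓; |GJ| = 43.50 ✓.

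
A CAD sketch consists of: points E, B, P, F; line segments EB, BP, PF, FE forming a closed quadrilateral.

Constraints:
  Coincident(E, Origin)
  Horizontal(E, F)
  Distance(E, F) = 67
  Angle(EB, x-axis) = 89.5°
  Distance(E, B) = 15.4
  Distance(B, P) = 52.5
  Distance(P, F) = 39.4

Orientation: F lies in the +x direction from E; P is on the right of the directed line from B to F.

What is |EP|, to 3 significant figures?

42.5

Checks: |BP| = 52.50 ✓; |PF| = 39.40 ✓.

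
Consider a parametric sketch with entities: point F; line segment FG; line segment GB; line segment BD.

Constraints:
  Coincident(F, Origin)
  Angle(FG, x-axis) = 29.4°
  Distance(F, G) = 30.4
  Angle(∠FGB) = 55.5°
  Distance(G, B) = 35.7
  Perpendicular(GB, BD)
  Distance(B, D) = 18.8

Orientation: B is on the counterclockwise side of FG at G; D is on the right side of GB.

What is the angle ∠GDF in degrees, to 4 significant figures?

39.38°

F is at the origin; FG runs at 29.4° with length 30.4, so G = 30.4·(cos 29.4°, sin 29.4°) = (26.48, 14.92). ∠FGB = 55.5°, so GB runs at 29.4° + (180° − 55.5°) = 153.9° from the x-axis; with |GB| = 35.7, B = G + 35.7·(cos 153.9°, sin 153.9°) = (-5.575, 30.63). GB ⟂ BD; with |BD| = 18.8 on the right of GB, D = B + 18.8·(0.4399, 0.8980) = (2.696, 47.51). Then cos ∠GDF = DG·DF / (|DG||DF|), giving 39.38°.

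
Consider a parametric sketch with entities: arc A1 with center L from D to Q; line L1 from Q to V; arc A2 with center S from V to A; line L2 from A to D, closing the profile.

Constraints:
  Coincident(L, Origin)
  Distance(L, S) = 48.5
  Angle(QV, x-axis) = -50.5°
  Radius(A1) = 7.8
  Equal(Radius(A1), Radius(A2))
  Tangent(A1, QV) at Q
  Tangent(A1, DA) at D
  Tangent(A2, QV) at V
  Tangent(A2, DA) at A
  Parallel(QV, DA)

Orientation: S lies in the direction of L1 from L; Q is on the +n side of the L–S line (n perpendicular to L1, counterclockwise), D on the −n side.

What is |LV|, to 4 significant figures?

49.12

The slot axis is L1's direction at -50.5°, so u = (cos -50.5°, sin -50.5°) = (0.6361, -0.7716) and n = (−sin -50.5°, cos -50.5°) = (0.7716, 0.6361). L is at the origin and S lies 48.5 along u from L, so S = 48.5·u = (30.85, -37.42). Tangency of A1 to both parallel lines with radius 7.8 puts Q and D at L ± 7.8·n: Q = (6.019, 4.961), D = (-6.019, -4.961). Equal radii place V and A the same way about S: V = S + 7.8·n = (36.87, -32.46), A = S − 7.8·n = (24.83, -42.39). Then |LV| = |V − L| = 49.12.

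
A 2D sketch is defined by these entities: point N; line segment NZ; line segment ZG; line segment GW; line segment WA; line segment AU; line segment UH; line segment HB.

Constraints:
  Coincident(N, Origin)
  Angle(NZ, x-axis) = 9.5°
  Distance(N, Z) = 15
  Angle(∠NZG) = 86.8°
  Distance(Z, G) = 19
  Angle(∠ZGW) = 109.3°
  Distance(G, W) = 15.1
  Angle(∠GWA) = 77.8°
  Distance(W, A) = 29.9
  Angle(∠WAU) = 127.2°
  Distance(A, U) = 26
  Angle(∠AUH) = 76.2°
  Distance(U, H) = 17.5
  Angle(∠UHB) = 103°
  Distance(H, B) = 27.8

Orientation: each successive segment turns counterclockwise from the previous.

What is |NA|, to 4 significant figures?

7.162

N is at the origin; NZ runs at 9.5° with length 15.0, so Z = (14.79, 2.476). ∠NZG = 86.8° gives ZG at 102.7° from the x-axis; with |ZG| = 19.0, G = (10.62, 21.01). ∠ZGW = 109.3° gives GW at 173.4° from the x-axis; with |GW| = 15.1, W = (-4.383, 22.75). ∠GWA = 77.8° gives WA at -84.40° from the x-axis; with |WA| = 29.9, A = (-1.465, -7.011). Then |NA| = |A − N| = 7.162.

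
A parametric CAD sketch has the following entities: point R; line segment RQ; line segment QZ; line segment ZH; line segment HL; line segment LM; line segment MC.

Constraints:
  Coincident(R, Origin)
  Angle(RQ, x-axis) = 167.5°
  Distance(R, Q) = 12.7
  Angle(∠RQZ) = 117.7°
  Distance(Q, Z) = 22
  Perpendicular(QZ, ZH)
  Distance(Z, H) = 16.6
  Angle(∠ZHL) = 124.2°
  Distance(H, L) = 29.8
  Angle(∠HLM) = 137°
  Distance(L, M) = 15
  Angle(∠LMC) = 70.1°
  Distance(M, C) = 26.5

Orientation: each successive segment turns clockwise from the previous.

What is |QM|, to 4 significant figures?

35.63

R is at the origin; RQ runs at 167.5° with length 12.7, so Q = (-12.40, 2.749). ∠RQZ = 117.7° gives QZ at 105.2° from the x-axis; with |QZ| = 22.0, Z = (-18.17, 23.98). QZ is perpendicular to ZH, so ZH runs at 15.20°; with |ZH| = 16.6, H = (-2.148, 28.33). ∠ZHL = 124.2° gives HL at -40.60° from the x-axis; with |HL| = 29.8, L = (20.48, 8.938). ∠HLM = 137.0° gives LM at -83.60° from the x-axis; with |LM| = 15.0, M = (22.15, -5.968). Then |QM| = |M − Q| = 35.63.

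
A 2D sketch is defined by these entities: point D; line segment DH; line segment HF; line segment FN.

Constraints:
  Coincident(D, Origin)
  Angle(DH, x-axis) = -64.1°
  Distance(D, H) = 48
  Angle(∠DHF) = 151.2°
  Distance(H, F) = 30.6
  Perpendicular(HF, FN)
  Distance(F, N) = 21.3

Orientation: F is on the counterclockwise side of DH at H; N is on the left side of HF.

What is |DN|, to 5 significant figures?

72.686

D is at the origin; DH runs at -64.1° with length 48.0, so H = 48.0·(cos -64.1°, sin -64.1°) = (20.966, -43.179). ∠DHF = 151.2°, so HF runs at -64.1° + (180° − 151.2°) = -35.300° from the x-axis; with |HF| = 30.6, F = H + 30.6·(cos -35.300°, sin -35.300°) = (45.940, -60.861). HF ⟂ FN; with |FN| = 21.3 on the left of HF, N = F + 21.3·(0.57786, 0.81614) = (58.249, -43.477). Then |DN| = |N − D| = 72.686.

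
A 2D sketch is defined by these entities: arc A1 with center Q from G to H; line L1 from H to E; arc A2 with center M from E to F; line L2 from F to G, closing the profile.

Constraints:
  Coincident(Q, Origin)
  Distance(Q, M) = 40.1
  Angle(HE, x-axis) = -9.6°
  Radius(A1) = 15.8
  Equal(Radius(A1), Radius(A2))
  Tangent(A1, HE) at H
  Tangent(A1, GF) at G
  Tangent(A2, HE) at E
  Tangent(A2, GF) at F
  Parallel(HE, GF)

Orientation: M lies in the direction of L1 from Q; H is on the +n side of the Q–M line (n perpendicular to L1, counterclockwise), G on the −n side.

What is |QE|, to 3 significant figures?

43.1

The slot axis is L1's direction at -9.6°, so u = (cos -9.6°, sin -9.6°) = (0.986, -0.167) and n = (−sin -9.6°, cos -9.6°) = (0.167, 0.986). Q is at the origin and M lies 40.1 along u from Q, so M = 40.1·u = (39.5, -6.69). Tangency of A1 to both parallel lines with radius 15.8 puts H and G at Q ± 15.8·n: H = (2.63, 15.6), G = (-2.63, -15.6). Equal radii place E and F the same way about M: E = M + 15.8·n = (42.2, 8.89), F = M − 15.8·n = (36.9, -22.3). Then |QE| = |E − Q| = 43.1.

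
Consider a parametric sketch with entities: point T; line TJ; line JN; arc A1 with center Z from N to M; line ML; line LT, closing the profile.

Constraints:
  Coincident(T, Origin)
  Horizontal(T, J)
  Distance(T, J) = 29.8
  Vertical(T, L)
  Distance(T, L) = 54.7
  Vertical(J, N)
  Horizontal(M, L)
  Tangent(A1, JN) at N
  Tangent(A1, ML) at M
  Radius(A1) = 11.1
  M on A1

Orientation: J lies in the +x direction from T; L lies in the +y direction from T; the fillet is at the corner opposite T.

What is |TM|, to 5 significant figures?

57.808

The virtual corner opposite T is at (29.800, 54.700). A1 meets JN tangentially, so ZN is at right angles to JN and the tangent condition forces ZM to be normal to ML, with radius 11.1, so the center Z sits 11.1 in from both sides at Z = (18.700, 43.600). That places the tangent points at N = (29.800, 43.600) on JN and M = (18.700, 54.700) on ML. Then |TM| = |M − T| = 57.808.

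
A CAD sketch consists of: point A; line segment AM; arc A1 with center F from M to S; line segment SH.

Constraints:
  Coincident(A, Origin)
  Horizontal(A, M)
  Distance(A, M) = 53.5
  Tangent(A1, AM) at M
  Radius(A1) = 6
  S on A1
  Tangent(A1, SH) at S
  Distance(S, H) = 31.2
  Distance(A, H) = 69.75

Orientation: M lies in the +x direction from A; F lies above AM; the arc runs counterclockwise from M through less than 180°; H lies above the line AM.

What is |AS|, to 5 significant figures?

59.812

A is at the origin; A and M share the same y with |AM| = 53.5 and M on the +x side, so M = (53.500, 0.0000). Since A1 is tangent to AM there, FM ⟂ AM, so F = M + (0, 6) = (53.500, 6.0000). Since FS ⟂ SH (tangency), |FH| = √(6.0² + 31.2²) = 31.772 regardless of where S sits on A1. So H lies on both circle(A, 69.75) and circle(F, 31.772); the above-AM intersection is H = (58.937, 37.303). S is the foot of the tangent from H: S = (59.499, 6.1081).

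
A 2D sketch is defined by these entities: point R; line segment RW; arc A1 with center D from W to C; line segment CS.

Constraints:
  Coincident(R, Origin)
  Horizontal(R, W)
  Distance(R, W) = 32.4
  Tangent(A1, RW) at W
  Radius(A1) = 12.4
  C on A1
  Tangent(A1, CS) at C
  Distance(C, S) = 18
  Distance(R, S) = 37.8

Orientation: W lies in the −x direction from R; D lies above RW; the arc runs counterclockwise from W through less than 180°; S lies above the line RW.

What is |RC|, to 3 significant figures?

24.0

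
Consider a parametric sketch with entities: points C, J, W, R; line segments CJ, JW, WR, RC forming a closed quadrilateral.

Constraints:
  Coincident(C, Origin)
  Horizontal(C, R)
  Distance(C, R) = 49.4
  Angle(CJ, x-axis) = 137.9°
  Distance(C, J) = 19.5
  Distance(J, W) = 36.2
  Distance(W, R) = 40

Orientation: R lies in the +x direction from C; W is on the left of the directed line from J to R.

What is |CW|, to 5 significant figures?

32.564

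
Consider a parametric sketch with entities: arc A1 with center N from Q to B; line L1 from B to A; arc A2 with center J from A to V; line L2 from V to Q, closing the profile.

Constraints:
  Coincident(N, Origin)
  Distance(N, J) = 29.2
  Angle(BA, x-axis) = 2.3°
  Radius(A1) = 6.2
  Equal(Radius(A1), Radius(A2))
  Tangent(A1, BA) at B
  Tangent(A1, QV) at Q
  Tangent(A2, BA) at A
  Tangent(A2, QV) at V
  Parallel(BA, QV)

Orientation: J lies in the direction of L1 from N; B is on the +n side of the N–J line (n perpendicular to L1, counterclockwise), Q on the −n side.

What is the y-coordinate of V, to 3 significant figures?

-5.02

The slot axis is L1's direction at 2.3°, so u = (cos 2.3°, sin 2.3°) = (0.999, 0.0401) and n = (−sin 2.3°, cos 2.3°) = (-0.0401, 0.999). N is at the origin and J lies 29.2 along u from N, so J = 29.2·u = (29.2, 1.17). Tangency of A1 to both parallel lines with radius 6.2 puts B and Q at N ± 6.2·n: B = (-0.249, 6.20), Q = (0.249, -6.20). Equal radii place A and V the same way about J: A = J + 6.2·n = (28.9, 7.37), V = J − 6.2·n = (29.4, -5.02). So V.y = -5.02.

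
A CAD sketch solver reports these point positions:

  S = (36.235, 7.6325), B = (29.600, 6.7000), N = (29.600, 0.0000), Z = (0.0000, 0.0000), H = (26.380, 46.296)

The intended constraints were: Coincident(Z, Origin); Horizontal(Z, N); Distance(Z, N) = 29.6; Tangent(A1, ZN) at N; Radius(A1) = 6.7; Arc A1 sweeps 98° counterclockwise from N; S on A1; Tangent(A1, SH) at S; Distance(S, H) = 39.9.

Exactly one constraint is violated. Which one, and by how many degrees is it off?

Tangent(A1, SH) at S — off by 6.30°.

Z = (0.00, 0.00) ✓; Z.y = 0.00, N.y = 0.00 ✓; |ZN| = 29.60 ✓; ∠(BN, NZ) = 90.00° ✓; |BN| = 6.700 ✓; bearing(B→S) − bearing(B→N) = 98.00° ✓; |BS| = 6.700 ✓; ∠(BS, SH) = 83.70° ✗; |SH| = 39.90 ✓.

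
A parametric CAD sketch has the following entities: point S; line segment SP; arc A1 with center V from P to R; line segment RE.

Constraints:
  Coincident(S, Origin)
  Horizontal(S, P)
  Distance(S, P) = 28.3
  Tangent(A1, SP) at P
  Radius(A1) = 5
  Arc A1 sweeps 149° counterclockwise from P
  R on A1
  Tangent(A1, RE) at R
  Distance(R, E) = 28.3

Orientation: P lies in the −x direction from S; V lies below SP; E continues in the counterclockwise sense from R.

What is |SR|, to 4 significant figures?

32.24

A1 meets SP tangentially, so VP is at right angles to SP, so V = P + (0, -5) = (-28.30, -5.000). On A1, P sits at bearing 90° from V; a 149° counterclockwise sweep puts R at bearing 239°, so R = V + 5.0·(cos 239°, sin 239°) = (-30.88, -9.286). Then |SR| = |R − S| = 32.24.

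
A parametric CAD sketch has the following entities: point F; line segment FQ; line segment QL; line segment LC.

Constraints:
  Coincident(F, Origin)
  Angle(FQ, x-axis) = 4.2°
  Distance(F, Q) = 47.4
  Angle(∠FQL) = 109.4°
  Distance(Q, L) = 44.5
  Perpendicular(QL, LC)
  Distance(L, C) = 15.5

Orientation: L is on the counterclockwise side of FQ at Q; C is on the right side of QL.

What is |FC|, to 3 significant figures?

85.2

F is at the origin; FQ runs at 4.2° with length 47.4, so Q = 47.4·(cos 4.2°, sin 4.2°) = (47.3, 3.47). ∠FQL = 109.4°, so QL runs at 4.2° + (180° − 109.4°) = 74.8° from the x-axis; with |QL| = 44.5, L = Q + 44.5·(cos 74.8°, sin 74.8°) = (58.9, 46.4). QL is perpendicular to LC; with |LC| = 15.5 on the right of QL, C = L + 15.5·(0.965, -0.262) = (73.9, 42.4). Then |FC| = |C − F| = 85.2.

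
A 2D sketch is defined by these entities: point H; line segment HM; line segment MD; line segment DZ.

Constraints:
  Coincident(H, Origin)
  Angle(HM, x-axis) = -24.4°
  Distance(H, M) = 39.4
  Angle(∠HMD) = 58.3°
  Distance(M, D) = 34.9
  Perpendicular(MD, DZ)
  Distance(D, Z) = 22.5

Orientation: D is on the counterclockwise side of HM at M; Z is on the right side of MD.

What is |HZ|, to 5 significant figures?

57.793

H is at the origin; HM runs at -24.4° with length 39.4, so M = 39.4·(cos -24.4°, sin -24.4°) = (35.881, -16.276). ∠HMD = 58.3°, so MD runs at -24.4° + (180° − 58.3°) = 97.300° from the x-axis; with |MD| = 34.9, D = M + 34.9·(cos 97.300°, sin 97.300°) = (31.446, 18.341). The perpendicularity gives DZ at right angles to MD; with |DZ| = 22.5 on the right of MD, Z = D + 22.5·(0.99189, 0.12706) = (53.764, 21.200). Then |HZ| = |Z − H| = 57.793.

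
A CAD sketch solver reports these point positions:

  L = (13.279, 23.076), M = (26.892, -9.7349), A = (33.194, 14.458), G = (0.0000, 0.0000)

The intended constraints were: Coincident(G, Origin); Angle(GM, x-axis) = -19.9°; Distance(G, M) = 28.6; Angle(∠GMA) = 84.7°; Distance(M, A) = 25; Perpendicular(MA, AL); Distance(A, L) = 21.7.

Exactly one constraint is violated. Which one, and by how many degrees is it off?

Perpendicular(MA, AL) — off by 8.80°.

G = (0.00, 0.00) ✓; GM at -19.90° ✓; |GM| = 28.60 ✓; ∠GMA = 84.70° ✓; |MA| = 25.00 ✓; ∠(MA, AL) = 81.20° ✗; |AL| = 21.70 ✓.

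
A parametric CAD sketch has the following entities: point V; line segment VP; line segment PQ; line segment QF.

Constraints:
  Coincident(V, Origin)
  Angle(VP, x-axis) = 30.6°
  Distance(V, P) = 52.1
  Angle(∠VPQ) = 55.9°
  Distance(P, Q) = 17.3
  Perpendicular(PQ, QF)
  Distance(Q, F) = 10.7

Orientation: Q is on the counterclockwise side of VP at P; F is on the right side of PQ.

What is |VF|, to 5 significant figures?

55.143

∠VPQ = 55.9°, so PQ runs at 30.6° + (180° − 55.9°) = 154.70° from the x-axis; with |PQ| = 17.3, Q = P + 17.3·(cos 154.70°, sin 154.70°) = (29.204, 33.914). PQ ⟂ QF; with |QF| = 10.7 on the right of PQ, F = Q + 10.7·(0.42736, 0.90408) = (33.777, 43.588). Then |VF| = |F − V| = 55.143.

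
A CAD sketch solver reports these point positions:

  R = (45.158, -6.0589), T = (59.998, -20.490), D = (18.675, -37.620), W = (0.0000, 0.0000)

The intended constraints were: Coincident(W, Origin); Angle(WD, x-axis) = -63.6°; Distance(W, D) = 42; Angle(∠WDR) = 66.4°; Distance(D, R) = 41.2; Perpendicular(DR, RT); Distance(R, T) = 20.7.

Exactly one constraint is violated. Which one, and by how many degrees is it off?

Perpendicular(DR, RT) — off by 4.20°.

W = (0.00, 0.00) ✓; WD at -63.60° ✓; |WD| = 42.00 ✓; ∠WDR = 66.40° ✓; |DR| = 41.20 ✓; ∠(DR, RT) = 94.20° ✗; |RT| = 20.70 ✓.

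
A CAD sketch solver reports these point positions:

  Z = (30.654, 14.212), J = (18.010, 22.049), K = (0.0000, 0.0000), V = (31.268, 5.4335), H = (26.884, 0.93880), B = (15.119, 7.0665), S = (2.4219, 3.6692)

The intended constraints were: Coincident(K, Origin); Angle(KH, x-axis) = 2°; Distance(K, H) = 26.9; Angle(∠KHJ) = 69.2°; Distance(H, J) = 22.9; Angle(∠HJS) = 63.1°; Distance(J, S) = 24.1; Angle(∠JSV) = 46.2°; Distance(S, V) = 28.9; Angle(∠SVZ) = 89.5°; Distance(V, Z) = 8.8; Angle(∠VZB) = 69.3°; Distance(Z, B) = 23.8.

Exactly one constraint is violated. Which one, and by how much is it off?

Distance(Z, B) = 23.8 — off by 6.70.

K = (0.00, 0.00) ✓; KH at 2.000° ✓; |KH| = 26.90 ✓; ∠KHJ = 69.20° ✓; |HJ| = 22.90 ✓; ∠HJS = 63.10° ✓; |JS| = 24.10 ✓; ∠JSV = 46.20° ✓; |SV| = 28.90 ✓; ∠SVZ = 89.50° ✓; |VZ| = 8.800 ✓; ∠VZB = 69.30° ✓; |ZB| = 17.10 ✗.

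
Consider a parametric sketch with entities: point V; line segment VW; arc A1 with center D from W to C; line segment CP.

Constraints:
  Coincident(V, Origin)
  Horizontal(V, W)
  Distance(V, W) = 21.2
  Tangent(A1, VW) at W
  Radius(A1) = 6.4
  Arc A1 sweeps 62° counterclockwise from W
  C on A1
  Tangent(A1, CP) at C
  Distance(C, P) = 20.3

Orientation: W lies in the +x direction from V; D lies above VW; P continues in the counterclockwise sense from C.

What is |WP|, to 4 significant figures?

26.17

V is at the origin; V and W share the same y with |VW| = 21.2 and W on the +x side, so W = (21.20, 0.000). Tangency of A1 to VW means the radius DW is perpendicular to VW, so D = W + (0, 6.4) = (21.20, 6.400). On A1, W sits at bearing -90° from D; a 62° counterclockwise sweep puts C at bearing -28°, so C = D + 6.4·(cos -28°, sin -28°) = (26.85, 3.395). A1 meets CP tangentially, so DC is at right angles to CP, so CP runs along (−sin -28°, cos -28°); with |CP| = 20.3, P = (36.38, 21.32). Then |WP| = |P − W| = 26.17.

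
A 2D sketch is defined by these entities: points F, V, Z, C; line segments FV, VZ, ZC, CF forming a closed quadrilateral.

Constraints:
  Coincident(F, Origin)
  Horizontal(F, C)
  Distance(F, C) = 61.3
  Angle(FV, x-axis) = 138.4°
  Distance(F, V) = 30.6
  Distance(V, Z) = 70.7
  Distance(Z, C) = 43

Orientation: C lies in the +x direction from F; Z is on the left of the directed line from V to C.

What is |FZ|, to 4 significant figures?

60.14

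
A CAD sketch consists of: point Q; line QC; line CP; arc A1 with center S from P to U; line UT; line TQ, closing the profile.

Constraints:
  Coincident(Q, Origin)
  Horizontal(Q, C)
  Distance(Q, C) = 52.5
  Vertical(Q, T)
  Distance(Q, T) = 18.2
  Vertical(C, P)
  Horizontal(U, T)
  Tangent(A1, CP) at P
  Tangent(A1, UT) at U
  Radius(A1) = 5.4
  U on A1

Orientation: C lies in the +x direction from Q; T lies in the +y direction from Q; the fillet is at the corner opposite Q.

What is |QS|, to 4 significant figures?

48.81

Q and T share the same x with |QT| = 18.2 and T on the +y side, so T = (0.000, 18.20). The virtual corner opposite Q is at (52.50, 18.20). A1 meets CP tangentially, so SP is at right angles to CP and tangency of A1 to UT means the radius SU is perpendicular to UT, with radius 5.4, so the center S sits 5.4 in from both sides at S = (47.10, 12.80). Then |QS| = |S − Q| = 48.81.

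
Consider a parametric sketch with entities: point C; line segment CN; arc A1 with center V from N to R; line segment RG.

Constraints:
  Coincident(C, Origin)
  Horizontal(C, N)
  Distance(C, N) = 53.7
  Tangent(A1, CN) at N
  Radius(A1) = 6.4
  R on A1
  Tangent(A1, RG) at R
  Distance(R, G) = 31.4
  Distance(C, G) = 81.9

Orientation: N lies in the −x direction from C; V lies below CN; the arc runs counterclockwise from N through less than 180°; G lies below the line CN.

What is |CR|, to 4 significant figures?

59.05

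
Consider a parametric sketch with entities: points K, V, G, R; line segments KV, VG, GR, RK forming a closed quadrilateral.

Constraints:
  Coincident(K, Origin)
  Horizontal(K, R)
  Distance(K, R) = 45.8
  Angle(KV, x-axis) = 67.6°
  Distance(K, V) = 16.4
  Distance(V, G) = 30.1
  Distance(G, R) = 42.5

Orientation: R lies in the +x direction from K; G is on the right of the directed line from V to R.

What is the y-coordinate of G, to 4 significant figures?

-14.94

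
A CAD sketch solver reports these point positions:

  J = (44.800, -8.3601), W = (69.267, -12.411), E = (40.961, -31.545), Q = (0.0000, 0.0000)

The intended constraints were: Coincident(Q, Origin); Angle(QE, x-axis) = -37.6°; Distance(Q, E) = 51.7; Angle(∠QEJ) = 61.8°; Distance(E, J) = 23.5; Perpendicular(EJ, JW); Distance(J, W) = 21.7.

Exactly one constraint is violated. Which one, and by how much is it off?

Distance(J, W) = 21.7 — off by 3.10.

Q = (0.00, 0.00) ✓; QE at -37.60° ✓; |QE| = 51.70 ✓; ∠QEJ = 61.80° ✓; |EJ| = 23.50 ✓; ∠(EJ, JW) = 90.00° ✓; |JW| = 24.80 ✗.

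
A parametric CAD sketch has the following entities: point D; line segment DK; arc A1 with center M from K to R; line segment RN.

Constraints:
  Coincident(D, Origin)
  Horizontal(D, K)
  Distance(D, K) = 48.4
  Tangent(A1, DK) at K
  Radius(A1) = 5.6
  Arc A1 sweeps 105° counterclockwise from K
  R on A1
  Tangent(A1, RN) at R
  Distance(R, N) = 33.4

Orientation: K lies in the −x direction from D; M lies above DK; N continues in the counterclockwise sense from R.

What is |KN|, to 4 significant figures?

39.44

D is at the origin; D and K share the same y with |DK| = 48.4 and K on the −x side, so K = (-48.40, 0.000). Since A1 is tangent to DK there, MK ⟂ DK, so M = K + (0, 5.6) = (-48.40, 5.600). On A1, K sits at bearing -90° from M; a 105° counterclockwise sweep puts R at bearing 15°, so R = M + 5.6·(cos 15°, sin 15°) = (-42.99, 7.049). The tangent condition forces MR to be normal to RN, so RN runs along (−sin 15°, cos 15°); with |RN| = 33.4, N = (-51.64, 39.31). Then |KN| = |N − K| = 39.44.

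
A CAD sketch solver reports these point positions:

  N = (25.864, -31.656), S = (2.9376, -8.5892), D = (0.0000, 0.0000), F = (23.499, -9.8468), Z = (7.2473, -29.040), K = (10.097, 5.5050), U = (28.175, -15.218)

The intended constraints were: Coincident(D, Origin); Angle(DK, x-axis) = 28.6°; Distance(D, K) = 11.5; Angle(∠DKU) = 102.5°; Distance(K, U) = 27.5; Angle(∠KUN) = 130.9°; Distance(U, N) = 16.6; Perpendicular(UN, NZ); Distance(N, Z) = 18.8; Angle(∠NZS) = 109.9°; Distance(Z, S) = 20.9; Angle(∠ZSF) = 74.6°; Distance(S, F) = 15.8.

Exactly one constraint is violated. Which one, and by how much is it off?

Distance(S, F) = 15.8 — off by 4.80.

D = (0.00, 0.00) ✓; DK at 28.60° ✓; |DK| = 11.50 ✓; ∠DKU = 102.5° ✓; |KU| = 27.50 ✓; ∠KUN = 130.9° ✓; |UN| = 16.60 ✓; ∠(UN, NZ) = 90.00° ✓; |NZ| = 18.80 ✓; ∠NZS = 109.9° ✓; |ZS| = 20.90 ✓; ∠ZSF = 74.60° ✓; |SF| = 20.60 ✗.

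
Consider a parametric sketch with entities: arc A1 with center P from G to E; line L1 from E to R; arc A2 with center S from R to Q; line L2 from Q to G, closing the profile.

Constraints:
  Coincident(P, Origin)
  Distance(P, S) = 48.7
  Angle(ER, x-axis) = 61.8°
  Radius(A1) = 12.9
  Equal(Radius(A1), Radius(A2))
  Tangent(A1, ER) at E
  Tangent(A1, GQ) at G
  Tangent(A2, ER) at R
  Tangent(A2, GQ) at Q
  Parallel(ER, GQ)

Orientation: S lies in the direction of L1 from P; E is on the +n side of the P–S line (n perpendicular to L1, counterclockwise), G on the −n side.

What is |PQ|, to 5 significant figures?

50.380

The slot axis is L1's direction at 61.8°, so u = (cos 61.8°, sin 61.8°) = (0.47255, 0.88130) and n = (−sin 61.8°, cos 61.8°) = (-0.88130, 0.47255). P is at the origin and S lies 48.7 along u from P, so S = 48.7·u = (23.013, 42.919). Tangency of A1 to both parallel lines with radius 12.9 puts E and G at P ± 12.9·n: E = (-11.369, 6.0959), G = (11.369, -6.0959). Equal radii place R and Q the same way about S: R = S + 12.9·n = (11.644, 49.015), Q = S − 12.9·n = (34.382, 36.824). Then |PQ| = |Q − P| = 50.380.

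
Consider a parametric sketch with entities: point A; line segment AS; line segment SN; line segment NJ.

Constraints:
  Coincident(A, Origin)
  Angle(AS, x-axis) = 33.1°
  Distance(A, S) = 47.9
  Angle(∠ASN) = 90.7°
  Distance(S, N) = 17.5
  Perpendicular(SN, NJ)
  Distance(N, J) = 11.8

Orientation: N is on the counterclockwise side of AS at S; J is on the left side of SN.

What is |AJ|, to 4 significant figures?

40.37

∠ASN = 90.7°, so SN runs at 33.1° + (180° − 90.7°) = 122.4° from the x-axis; with |SN| = 17.5, N = S + 17.5·(cos 122.4°, sin 122.4°) = (30.75, 40.93). SN is perpendicular to NJ; with |NJ| = 11.8 on the left of SN, J = N + 11.8·(-0.8443, -0.5358) = (20.79, 34.61). Then |AJ| = |J − A| = 40.37.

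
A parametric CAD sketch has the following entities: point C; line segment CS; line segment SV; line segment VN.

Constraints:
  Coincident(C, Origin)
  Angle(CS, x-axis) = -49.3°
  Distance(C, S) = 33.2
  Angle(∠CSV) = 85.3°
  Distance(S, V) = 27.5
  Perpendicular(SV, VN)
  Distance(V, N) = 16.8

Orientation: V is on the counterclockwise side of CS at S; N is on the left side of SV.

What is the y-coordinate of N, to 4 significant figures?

6.207

C is at the origin; CS runs at -49.3° with length 33.2, so S = 33.2·(cos -49.3°, sin -49.3°) = (21.65, -25.17). ∠CSV = 85.3°, so SV runs at -49.3° + (180° − 85.3°) = 45.40° from the x-axis; with |SV| = 27.5, V = S + 27.5·(cos 45.40°, sin 45.40°) = (40.96, -5.589). SV is perpendicular to VN; with |VN| = 16.8 on the left of SV, N = V + 16.8·(-0.7120, 0.7022) = (29.00, 6.207). So N.y = 6.207.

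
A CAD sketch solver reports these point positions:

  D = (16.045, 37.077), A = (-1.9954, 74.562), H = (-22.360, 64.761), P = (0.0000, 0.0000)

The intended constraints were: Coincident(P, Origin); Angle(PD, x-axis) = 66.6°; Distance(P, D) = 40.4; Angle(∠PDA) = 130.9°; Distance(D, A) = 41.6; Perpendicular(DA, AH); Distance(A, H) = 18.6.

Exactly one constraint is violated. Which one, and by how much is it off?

Distance(A, H) = 18.6 — off by 4.00.

P = (0.00, 0.00) ✓; PD at 66.60° ✓; |PD| = 40.40 ✓; ∠PDA = 130.9° ✓; |DA| = 41.60 ✓; ∠(DA, AH) = 90.00° ✓; |AH| = 22.60 ✗.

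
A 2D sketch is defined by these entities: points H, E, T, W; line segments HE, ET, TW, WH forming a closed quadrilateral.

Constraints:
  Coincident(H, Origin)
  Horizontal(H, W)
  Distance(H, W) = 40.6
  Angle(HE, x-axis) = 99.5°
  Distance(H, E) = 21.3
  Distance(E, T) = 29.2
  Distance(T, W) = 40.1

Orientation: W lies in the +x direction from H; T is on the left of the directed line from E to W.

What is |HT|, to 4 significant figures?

41.65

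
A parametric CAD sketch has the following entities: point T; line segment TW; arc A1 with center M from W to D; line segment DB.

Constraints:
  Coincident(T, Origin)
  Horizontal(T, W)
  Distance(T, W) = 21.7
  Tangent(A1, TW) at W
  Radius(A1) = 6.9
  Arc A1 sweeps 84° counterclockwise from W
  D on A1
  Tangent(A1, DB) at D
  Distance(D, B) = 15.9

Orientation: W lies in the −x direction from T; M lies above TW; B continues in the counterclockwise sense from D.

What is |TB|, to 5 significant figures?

25.637

T is at the origin; TW is horizontal with |TW| = 21.7 and W on the −x side, so W = (-21.700, 0.0000). Since A1 is tangent to TW there, MW ⟂ TW, so M = W + (0, 6.9) = (-21.700, 6.9000). On A1, W sits at bearing -90° from M; an 84° counterclockwise sweep puts D at bearing -6°, so D = M + 6.9·(cos -6°, sin -6°) = (-14.838, 6.1788). Tangency of A1 to DB means the radius MD is perpendicular to DB, so DB runs along (−sin -6°, cos -6°); with |DB| = 15.9, B = (-13.176, 21.992). Then |TB| = |B − T| = 25.637.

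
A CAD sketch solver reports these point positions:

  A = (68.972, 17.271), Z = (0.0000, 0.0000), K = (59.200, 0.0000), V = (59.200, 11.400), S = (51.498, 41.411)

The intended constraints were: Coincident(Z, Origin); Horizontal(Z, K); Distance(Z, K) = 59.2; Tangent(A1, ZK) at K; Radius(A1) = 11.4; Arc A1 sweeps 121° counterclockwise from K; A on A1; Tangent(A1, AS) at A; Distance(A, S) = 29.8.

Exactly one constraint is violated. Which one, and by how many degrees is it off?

Tangent(A1, AS) at A — off by 4.90°.

Z = (0.00, 0.00) ✓; Z.y = 0.00, K.y = 0.00 ✓; |ZK| = 59.20 ✓; ∠(VK, KZ) = 90.00° ✓; |VK| = 11.40 ✓; bearing(V→A) − bearing(V→K) = 121.0° ✓; |VA| = 11.40 ✓; ∠(VA, AS) = 85.10° ✗; |AS| = 29.80 ✓.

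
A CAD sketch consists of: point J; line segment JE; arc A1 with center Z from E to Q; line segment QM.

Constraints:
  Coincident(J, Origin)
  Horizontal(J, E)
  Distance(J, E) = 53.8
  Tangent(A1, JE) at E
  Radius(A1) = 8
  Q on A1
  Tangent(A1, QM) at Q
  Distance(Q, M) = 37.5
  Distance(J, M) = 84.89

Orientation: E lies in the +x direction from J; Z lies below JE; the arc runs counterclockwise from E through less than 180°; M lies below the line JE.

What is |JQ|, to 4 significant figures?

50.08

Checks: |ZQ| = 8.000 ✓; ∠(ZQ, QM) = 90.00° ✓; |QM| = 37.50 ✓; |JM| = 84.89 ✓.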